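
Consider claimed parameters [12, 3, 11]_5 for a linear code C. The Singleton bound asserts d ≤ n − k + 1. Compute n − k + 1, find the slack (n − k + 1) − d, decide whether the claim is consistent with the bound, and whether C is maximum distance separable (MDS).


Singleton RHS = n − k + 1 = 10, slack = -1, bound violated (no such code; not MDS).

Singleton bound: d ≤ n − k + 1.
Here n = 12, k = 3, so n − k + 1 = 10.
Given d = 11, check d ≤ 10: NO.
Slack = (n − k + 1) − d = -1.
The slack is negative: d = 11 exceeds n − k + 1 = 10 by 1, so the Singleton bound is violated and no linear [12, 3, 11]_5 code can exist. In particular it is not MDS (MDS requires d = n − k + 1 exactly).
Description: the claimed parameters are [12, 3, 11]_5; such a code would be impossible (violates the Singleton bound).


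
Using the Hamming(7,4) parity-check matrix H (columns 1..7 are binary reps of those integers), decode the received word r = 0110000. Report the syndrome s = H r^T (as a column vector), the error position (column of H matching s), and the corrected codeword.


s = (0, 0, 1)^T, error position = 1, corrected codeword c = 1110000

Compute s = H r^T mod 2 one row at a time:
  s_1 = 0 + 0 + 0 + 0 = 0 ≡ 0 (mod 2).
  s_2 = 1 + 1 + 0 + 0 = 2 ≡ 0 (mod 2).
  s_3 = 0 + 1 + 0 + 0 = 1 ≡ 1 (mod 2).
s = (0, 0, 1)^T — this equals column 1 of H (binary 001), so error is at position 1.
Correct: flip bit 1 of r = 0110000 to get c = 1110000.


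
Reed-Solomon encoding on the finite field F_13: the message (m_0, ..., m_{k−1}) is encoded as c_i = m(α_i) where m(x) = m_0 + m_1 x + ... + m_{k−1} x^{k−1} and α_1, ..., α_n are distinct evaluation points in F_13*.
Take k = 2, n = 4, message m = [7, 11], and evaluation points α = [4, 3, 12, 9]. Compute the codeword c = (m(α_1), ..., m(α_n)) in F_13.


c = [12, 1, 9, 2]

Message polynomial: m(x) = 7 + 11·x (mod 13).
For each evaluation point α_i, compute m(α_i) mod 13:
  α_1 = 4: Horner steps 11 → 12, so m(4) = 12.
  α_2 = 3: Horner steps 11 → 1, so m(3) = 1.
  α_3 = 12: Horner steps 11 → 9, so m(12) = 9.
  α_4 = 9: Horner steps 11 → 2, so m(9) = 2.
Codeword c = [12, 1, 9, 2] ∈ F_13^4.


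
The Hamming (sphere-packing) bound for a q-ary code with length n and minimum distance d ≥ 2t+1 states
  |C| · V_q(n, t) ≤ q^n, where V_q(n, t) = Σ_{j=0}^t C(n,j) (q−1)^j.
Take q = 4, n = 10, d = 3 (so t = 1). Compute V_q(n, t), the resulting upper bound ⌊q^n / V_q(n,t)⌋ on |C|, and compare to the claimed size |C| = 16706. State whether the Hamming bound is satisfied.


V_q(n, t) = 31, q^n = 1048576, Hamming bound = 33825, |C| = 16706 ≤ bound (satisfied).

Step 1: Compute V_q(n, t) = Σ_{j=0}^1 C(n, j) (q−1)^j.
  j = 0: C(10,0)·(3)^0 = 1·1 = 1.
  j = 1: C(10,1)·(3)^1 = 10·3 = 30.
  V_q(n, t) = 1 + 30 = 31.
Step 2: q^n = 4^10 = 1048576.
Step 3: Hamming bound ⌊q^n / V_q(n,t)⌋ = ⌊1048576/31⌋ = 33825.
Step 4: Compare |C| = 16706 to 33825: satisfied.
The claimed |C| lies below the Hamming bound.


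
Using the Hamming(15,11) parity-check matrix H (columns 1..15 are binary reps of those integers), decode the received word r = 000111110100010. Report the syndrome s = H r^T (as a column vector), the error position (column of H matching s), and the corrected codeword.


s = (1, 1, 0, 0)^T, error position = 12, corrected codeword c = 000111110101010

Compute s = H r^T mod 2 one row at a time:
  s_1 = 1 + 0 + 1 + 0 + 0 + 0 + 1 + 0 = 3 ≡ 1 (mod 2).
  s_2 = 1 + 1 + 1 + 1 + 0 + 0 + 1 + 0 = 5 ≡ 1 (mod 2).
  s_3 = 0 + 0 + 1 + 1 + 1 + 0 + 1 + 0 = 4 ≡ 0 (mod 2).
  s_4 = 0 + 0 + 1 + 1 + 0 + 0 + 0 + 0 = 2 ≡ 0 (mod 2).
s = (1, 1, 0, 0)^T — this equals column 12 of H (binary 1100), so error is at position 12.
Correct: flip bit 12 of r = 000111110100010 to get c = 000111110101010.


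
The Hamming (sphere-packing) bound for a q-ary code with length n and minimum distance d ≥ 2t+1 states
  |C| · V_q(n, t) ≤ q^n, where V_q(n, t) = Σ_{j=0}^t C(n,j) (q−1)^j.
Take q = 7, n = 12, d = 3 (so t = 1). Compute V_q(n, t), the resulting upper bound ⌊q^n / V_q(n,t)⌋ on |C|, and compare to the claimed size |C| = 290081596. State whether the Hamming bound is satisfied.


V_q(n, t) = 73, q^n = 13841287201, Hamming bound = 189606673, |C| = 290081596 > bound (violated).

Step 1: Compute V_q(n, t) = Σ_{j=0}^1 C(n, j) (q−1)^j.
  j = 0: C(12,0)·(6)^0 = 1·1 = 1.
  j = 1: C(12,1)·(6)^1 = 12·6 = 72.
  V_q(n, t) = 1 + 72 = 73.
Step 2: q^n = 7^12 = 13841287201.
Step 3: Hamming bound ⌊q^n / V_q(n,t)⌋ = ⌊13841287201/73⌋ = 189606673.
Step 4: Compare |C| = 290081596 to 189606673: violated.
The claimed |C| lies above the Hamming bound, so no 7-ary code of length 12 with d ≥ 3 can have 290081596 codewords.


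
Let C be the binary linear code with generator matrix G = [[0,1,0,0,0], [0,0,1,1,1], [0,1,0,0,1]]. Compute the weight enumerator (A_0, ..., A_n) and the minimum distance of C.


Weight distribution: A_0 = 1, A_1 = 2, A_2 = 2, A_3 = 2, A_4 = 1. Minimum distance d = 1.

Enumerate all 2^3 = 8 messages m ∈ F_2^3.
For each, compute codeword c = mG in F_2^5, then tally its weight.
  m = 000 → c = 00000, weight = 0.
  m = 100 → c = 01000, weight = 1.
  m = 010 → c = 00111, weight = 3.
  m = 110 → c = 01111, weight = 4.
  m = 001 → c = 01001, weight = 2.
  m = 101 → c = 00001, weight = 1.
  m = 011 → c = 01110, weight = 3.
  m = 111 → c = 00110, weight = 2.
Tally weights:
  weight 0: 1 codewords.
  weight 1: 2 codewords.
  weight 2: 2 codewords.
  weight 3: 2 codewords.
  weight 4: 1 codewords.
Minimum distance d = smallest w > 0 with A_w > 0 = 1.
Sanity: Σ A_w = 8 = 2^3 = 8 ✓.


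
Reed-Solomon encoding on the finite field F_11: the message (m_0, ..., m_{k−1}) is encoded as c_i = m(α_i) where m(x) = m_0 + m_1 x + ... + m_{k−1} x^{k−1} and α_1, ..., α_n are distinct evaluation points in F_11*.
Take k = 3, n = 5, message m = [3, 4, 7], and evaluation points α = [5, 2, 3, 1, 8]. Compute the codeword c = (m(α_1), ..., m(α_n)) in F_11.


c = [0, 6, 1, 3, 10]

Message polynomial: m(x) = 3 + 4·x + 7·x^2 (mod 11).
For each evaluation point α_i, compute m(α_i) mod 11:
  α_1 = 5: Horner steps 7 → 6 → 0, so m(5) = 0.
  α_2 = 2: Horner steps 7 → 7 → 6, so m(2) = 6.
  α_3 = 3: Horner steps 7 → 3 → 1, so m(3) = 1.
  α_4 = 1: Horner steps 7 → 0 → 3, so m(1) = 3.
  α_5 = 8: Horner steps 7 → 5 → 10, so m(8) = 10.
Codeword c = [0, 6, 1, 3, 10] ∈ F_11^5.


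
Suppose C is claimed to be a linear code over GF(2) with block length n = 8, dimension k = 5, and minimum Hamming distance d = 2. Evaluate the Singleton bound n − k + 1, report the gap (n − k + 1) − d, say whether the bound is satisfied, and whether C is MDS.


Singleton RHS = n − k + 1 = 4, slack = 2, bound satisfied, not MDS.

Singleton bound: d ≤ n − k + 1.
Here n = 8, k = 5, so n − k + 1 = 4.
Given d = 2, check d ≤ 4: YES.
Slack = (n − k + 1) − d = 2.
The code is NOT MDS (slack = 2 > 0).
Description: the claimed parameters are [8, 5, 2]_2; such a code would be non-MDS.


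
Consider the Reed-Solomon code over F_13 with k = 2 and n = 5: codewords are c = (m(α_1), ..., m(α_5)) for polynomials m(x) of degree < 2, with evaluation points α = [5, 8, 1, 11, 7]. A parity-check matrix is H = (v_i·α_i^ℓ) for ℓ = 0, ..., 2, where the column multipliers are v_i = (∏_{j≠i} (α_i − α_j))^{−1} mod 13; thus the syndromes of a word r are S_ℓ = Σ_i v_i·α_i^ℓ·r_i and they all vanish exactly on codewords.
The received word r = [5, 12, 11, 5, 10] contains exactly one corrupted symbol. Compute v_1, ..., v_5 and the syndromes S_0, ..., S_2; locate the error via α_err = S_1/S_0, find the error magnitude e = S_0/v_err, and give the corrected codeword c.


S = (1, 5, 12), error at position 1, error magnitude e = 12, c = [6, 12, 11, 5, 10].

Step 1: column multipliers v_i = (∏_{j≠i}(α_i − α_j))^{−1} mod 13.
  i = 1 (α = 5): (5−8)(5−1)(5−11)(5−7) = (−3)·4·(−6)·(−2) = −144 ≡ 12, so v_1 = 12^{−1} = 12 (mod 13).
  i = 2 (α = 8): (8−5)(8−1)(8−11)(8−7) = 3·7·(−3)·1 = −63 ≡ 2, so v_2 = 2^{−1} = 7 (mod 13).
  i = 3 (α = 1): (1−5)(1−8)(1−11)(1−7) = (−4)·(−7)·(−10)·(−6) = 1680 ≡ 3, so v_3 = 3^{−1} = 9 (mod 13).
  i = 4 (α = 11): (11−5)(11−8)(11−1)(11−7) = 6·3·10·4 = 720 ≡ 5, so v_4 = 5^{−1} = 8 (mod 13).
  i = 5 (α = 7): (7−5)(7−8)(7−1)(7−11) = 2·(−1)·6·(−4) = 48 ≡ 9, so v_5 = 9^{−1} = 3 (mod 13).
  v = [12, 7, 9, 8, 3].
Step 2: syndromes of r = [5, 12, 11, 5, 10] (all sums mod 13).
  S_0 = Σ v_i r_i = 12·5 + 7·12 + 9·11 + 8·5 + 3·10 = 313 ≡ 1.
  S_1 = Σ v_i α_i r_i = 12·5·5 + 7·8·12 + 9·1·11 + 8·11·5 + 3·7·10 = 1721 ≡ 5.
  α_i^2 mod 13 = [12, 12, 1, 4, 10].
  S_2 = Σ v_i α_i^2 r_i = 12·12·5 + 7·12·12 + 9·1·11 + 8·4·5 + 3·10·10 = 2287 ≡ 12.
  S = (1, 5, 12) ≠ 0, so r is not a codeword (an error is present).
Step 3: locate the error. For a single error e at position i, S_ℓ = v_i·e·α_i^ℓ, so α_err = S_1/S_0.
  S_0^{−1} = 1^{−1} = 1 (mod 13), so α_err = 5·1 = 5 ≡ 5 = α_1. Error position i = 1.
  Consistency check: S_2/S_1 = 12·8 = 96 ≡ 5 = α_err ✓ (single-error assumption holds).
Step 4: error magnitude e = S_0/v_1 = S_0·∏_{j≠1}(α_1 − α_j) = 1·12 = 12 ≡ 12 (mod 13).
Step 5: correct position 1: c_1 = r_1 − e = 5 − 12 ≡ 6 (mod 13). Hence c = [6, 12, 11, 5, 10].
  Check: interpolating c through the α_i gives m(x) = 9 + 2·x (degree < 2) with m(α_i) = c_i for every i, so c is indeed a codeword.


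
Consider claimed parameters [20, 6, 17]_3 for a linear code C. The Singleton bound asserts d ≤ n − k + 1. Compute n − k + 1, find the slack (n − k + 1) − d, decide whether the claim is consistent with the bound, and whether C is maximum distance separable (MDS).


Singleton RHS = n − k + 1 = 15, slack = -2, bound violated (no such code; not MDS).

Singleton bound: d ≤ n − k + 1.
Here n = 20, k = 6, so n − k + 1 = 15.
Given d = 17, check d ≤ 15: NO.
Slack = (n − k + 1) − d = -2.
The slack is negative: d = 17 exceeds n − k + 1 = 15 by 2, so the Singleton bound is violated and no linear [20, 6, 17]_3 code can exist. In particular it is not MDS (MDS requires d = n − k + 1 exactly).
Description: the claimed parameters are [20, 6, 17]_3; such a code would be impossible (violates the Singleton bound).


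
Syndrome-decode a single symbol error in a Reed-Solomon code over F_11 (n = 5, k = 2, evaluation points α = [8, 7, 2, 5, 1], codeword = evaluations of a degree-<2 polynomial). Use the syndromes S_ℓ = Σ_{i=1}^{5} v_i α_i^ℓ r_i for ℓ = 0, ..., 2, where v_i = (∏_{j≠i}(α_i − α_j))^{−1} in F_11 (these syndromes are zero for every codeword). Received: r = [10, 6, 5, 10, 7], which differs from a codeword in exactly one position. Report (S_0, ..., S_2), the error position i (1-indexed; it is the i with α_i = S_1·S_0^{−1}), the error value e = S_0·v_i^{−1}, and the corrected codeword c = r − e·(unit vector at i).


S = (10, 3, 2), error at position 1, error magnitude e = 6, c = [4, 6, 5, 10, 7].

Step 1: column multipliers v_i = (∏_{j≠i}(α_i − α_j))^{−1} mod 11.
  i = 1 (α = 8): (8−7)(8−2)(8−5)(8−1) = 1·6·3·7 = 126 ≡ 5, so v_1 = 5^{−1} = 9 (mod 11).
  i = 2 (α = 7): (7−8)(7−2)(7−5)(7−1) = (−1)·5·2·6 = −60 ≡ 6, so v_2 = 6^{−1} = 2 (mod 11).
  i = 3 (α = 2): (2−8)(2−7)(2−5)(2−1) = (−6)·(−5)·(−3)·1 = −90 ≡ 9, so v_3 = 9^{−1} = 5 (mod 11).
  i = 4 (α = 5): (5−8)(5−7)(5−2)(5−1) = (−3)·(−2)·3·4 = 72 ≡ 6, so v_4 = 6^{−1} = 2 (mod 11).
  i = 5 (α = 1): (1−8)(1−7)(1−2)(1−5) = (−7)·(−6)·(−1)·(−4) = 168 ≡ 3, so v_5 = 3^{−1} = 4 (mod 11).
  v = [9, 2, 5, 2, 4].
Step 2: syndromes of r = [10, 6, 5, 10, 7] (all sums mod 11).
  S_0 = Σ v_i r_i = 9·10 + 2·6 + 5·5 + 2·10 + 4·7 = 175 ≡ 10.
  S_1 = Σ v_i α_i r_i = 9·8·10 + 2·7·6 + 5·2·5 + 2·5·10 + 4·1·7 = 982 ≡ 3.
  α_i^2 mod 11 = [9, 5, 4, 3, 1].
  S_2 = Σ v_i α_i^2 r_i = 9·9·10 + 2·5·6 + 5·4·5 + 2·3·10 + 4·1·7 = 1058 ≡ 2.
  S = (10, 3, 2) ≠ 0, so r is not a codeword (an error is present).
Step 3: locate the error. For a single error e at position i, S_ℓ = v_i·e·α_i^ℓ, so α_err = S_1/S_0.
  S_0^{−1} = 10^{−1} = 10 (mod 11), so α_err = 3·10 = 30 ≡ 8 = α_1. Error position i = 1.
  Consistency check: S_2/S_1 = 2·4 = 8 ≡ 8 = α_err ✓ (single-error assumption holds).
Step 4: error magnitude e = S_0/v_1 = S_0·∏_{j≠1}(α_1 − α_j) = 10·5 = 50 ≡ 6 (mod 11).
Step 5: correct position 1: c_1 = r_1 − e = 10 − 6 ≡ 4 (mod 11). Hence c = [4, 6, 5, 10, 7].
  Check: interpolating c through the α_i gives m(x) = 9 + 9·x (degree < 2) with m(α_i) = c_i for every i, so c is indeed a codeword.


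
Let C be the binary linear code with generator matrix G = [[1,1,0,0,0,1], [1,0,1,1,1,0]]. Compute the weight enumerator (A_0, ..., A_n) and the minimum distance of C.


Weight distribution: A_0 = 1, A_3 = 1, A_4 = 1, A_5 = 1. Minimum distance d = 3.

Enumerate all 2^2 = 4 messages m ∈ F_2^2.
For each, compute codeword c = mG in F_2^6, then tally its weight.
  m = 00 → c = 000000, weight = 0.
  m = 10 → c = 110001, weight = 3.
  m = 01 → c = 101110, weight = 4.
  m = 11 → c = 011111, weight = 5.
Tally weights:
  weight 0: 1 codewords.
  weight 3: 1 codewords.
  weight 4: 1 codewords.
  weight 5: 1 codewords.
Minimum distance d = smallest w > 0 with A_w > 0 = 3.
Sanity: Σ A_w = 4 = 2^2 = 4 ✓.


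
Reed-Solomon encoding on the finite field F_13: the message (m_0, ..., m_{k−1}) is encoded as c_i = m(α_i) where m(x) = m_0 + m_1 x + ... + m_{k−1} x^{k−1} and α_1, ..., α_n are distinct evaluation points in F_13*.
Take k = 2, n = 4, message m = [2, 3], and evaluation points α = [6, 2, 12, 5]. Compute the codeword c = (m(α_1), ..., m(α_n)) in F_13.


c = [7, 8, 12, 4]

Message polynomial: m(x) = 2 + 3·x (mod 13).
For each evaluation point α_i, compute m(α_i) mod 13:
  α_1 = 6: Horner steps 3 → 7, so m(6) = 7.
  α_2 = 2: Horner steps 3 → 8, so m(2) = 8.
  α_3 = 12: Horner steps 3 → 12, so m(12) = 12.
  α_4 = 5: Horner steps 3 → 4, so m(5) = 4.
Codeword c = [7, 8, 12, 4] ∈ F_13^4.


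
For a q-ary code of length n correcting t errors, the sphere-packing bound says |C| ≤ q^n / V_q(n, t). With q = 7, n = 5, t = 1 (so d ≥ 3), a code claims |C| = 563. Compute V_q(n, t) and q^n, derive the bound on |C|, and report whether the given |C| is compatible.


V_q(n, t) = 31, q^n = 16807, Hamming bound = 542, |C| = 563 > bound (violated).

Step 1: Compute V_q(n, t) = Σ_{j=0}^1 C(n, j) (q−1)^j.
  j = 0: C(5,0)·(6)^0 = 1·1 = 1.
  j = 1: C(5,1)·(6)^1 = 5·6 = 30.
  V_q(n, t) = 1 + 30 = 31.
Step 2: q^n = 7^5 = 16807.
Step 3: Hamming bound ⌊q^n / V_q(n,t)⌋ = ⌊16807/31⌋ = 542.
Step 4: Compare |C| = 563 to 542: violated.
The claimed |C| lies above the Hamming bound, so no 7-ary code of length 5 with d ≥ 3 can have 563 codewords.


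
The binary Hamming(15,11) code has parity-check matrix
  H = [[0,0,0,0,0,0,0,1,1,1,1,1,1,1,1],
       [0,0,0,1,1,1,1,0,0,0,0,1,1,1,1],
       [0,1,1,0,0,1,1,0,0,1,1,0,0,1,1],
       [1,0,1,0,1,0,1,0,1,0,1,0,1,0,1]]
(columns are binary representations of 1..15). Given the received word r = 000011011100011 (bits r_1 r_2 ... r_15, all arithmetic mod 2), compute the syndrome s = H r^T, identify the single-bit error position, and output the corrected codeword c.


s = (1, 0, 0, 1)^T, error position = 9, corrected codeword c = 000011010100011

Compute s = H r^T mod 2 one row at a time:
  s_1 = 1 + 1 + 1 + 0 + 0 + 0 + 1 + 1 = 5 ≡ 1 (mod 2).
  s_2 = 0 + 1 + 1 + 0 + 0 + 0 + 1 + 1 = 4 ≡ 0 (mod 2).
  s_3 = 0 + 0 + 1 + 0 + 1 + 0 + 1 + 1 = 4 ≡ 0 (mod 2).
  s_4 = 0 + 0 + 1 + 0 + 1 + 0 + 0 + 1 = 3 ≡ 1 (mod 2).
s = (1, 0, 0, 1)^T — this equals column 9 of H (binary 1001), so error is at position 9.
Correct: flip bit 9 of r = 000011011100011 to get c = 000011010100011.


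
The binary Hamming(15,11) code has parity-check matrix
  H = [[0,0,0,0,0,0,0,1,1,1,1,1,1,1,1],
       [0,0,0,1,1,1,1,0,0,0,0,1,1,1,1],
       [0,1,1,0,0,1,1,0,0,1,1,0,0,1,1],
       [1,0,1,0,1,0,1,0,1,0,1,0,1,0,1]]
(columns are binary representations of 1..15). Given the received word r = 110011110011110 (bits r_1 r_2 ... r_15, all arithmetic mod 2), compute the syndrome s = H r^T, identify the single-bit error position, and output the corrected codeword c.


s = (1, 0, 1, 1)^T, error position = 11, corrected codeword c = 110011110001110

Compute s = H r^T mod 2 one row at a time:
  s_1 = 1 + 0 + 0 + 1 + 1 + 1 + 1 + 0 = 5 ≡ 1 (mod 2).
  s_2 = 0 + 1 + 1 + 1 + 1 + 1 + 1 + 0 = 6 ≡ 0 (mod 2).
  s_3 = 1 + 0 + 1 + 1 + 0 + 1 + 1 + 0 = 5 ≡ 1 (mod 2).
  s_4 = 1 + 0 + 1 + 1 + 0 + 1 + 1 + 0 = 5 ≡ 1 (mod 2).
s = (1, 0, 1, 1)^T — this equals column 11 of H (binary 1011), so error is at position 11.
Correct: flip bit 11 of r = 110011110011110 to get c = 110011110001110.


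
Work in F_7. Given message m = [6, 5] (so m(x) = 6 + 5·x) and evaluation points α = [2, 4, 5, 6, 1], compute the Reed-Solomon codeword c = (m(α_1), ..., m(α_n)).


c = [2, 5, 3, 1, 4]

Message polynomial: m(x) = 6 + 5·x (mod 7).
For each evaluation point α_i, compute m(α_i) mod 7:
  α_1 = 2: Horner steps 5 → 2, so m(2) = 2.
  α_2 = 4: Horner steps 5 → 5, so m(4) = 5.
  α_3 = 5: Horner steps 5 → 3, so m(5) = 3.
  α_4 = 6: Horner steps 5 → 1, so m(6) = 1.
  α_5 = 1: Horner steps 5 → 4, so m(1) = 4.
Codeword c = [2, 5, 3, 1, 4] ∈ F_7^5.


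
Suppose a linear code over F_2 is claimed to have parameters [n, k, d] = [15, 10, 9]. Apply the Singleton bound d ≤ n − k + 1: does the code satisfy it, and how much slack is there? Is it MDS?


Singleton RHS = n − k + 1 = 6, slack = -3, bound violated (no such code; not MDS).

Singleton bound: d ≤ n − k + 1.
Here n = 15, k = 10, so n − k + 1 = 6.
Given d = 9, check d ≤ 6: NO.
Slack = (n − k + 1) − d = -3.
The slack is negative: d = 9 exceeds n − k + 1 = 6 by 3, so the Singleton bound is violated and no linear [15, 10, 9]_2 code can exist. In particular it is not MDS (MDS requires d = n − k + 1 exactly).
Description: the claimed parameters are [15, 10, 9]_2; such a code would be impossible (violates the Singleton bound).


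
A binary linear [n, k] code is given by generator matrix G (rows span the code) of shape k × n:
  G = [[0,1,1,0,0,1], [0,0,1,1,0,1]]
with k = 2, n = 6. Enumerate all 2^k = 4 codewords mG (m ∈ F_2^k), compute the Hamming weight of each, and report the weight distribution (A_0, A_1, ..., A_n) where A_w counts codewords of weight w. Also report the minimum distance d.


Weight distribution: A_0 = 1, A_2 = 1, A_3 = 2. Minimum distance d = 2.

Enumerate all 2^2 = 4 messages m ∈ F_2^2.
For each, compute codeword c = mG in F_2^6, then tally its weight.
  m = 00 → c = 000000, weight = 0.
  m = 10 → c = 011001, weight = 3.
  m = 01 → c = 001101, weight = 3.
  m = 11 → c = 010100, weight = 2.
Tally weights:
  weight 0: 1 codewords.
  weight 2: 1 codewords.
  weight 3: 2 codewords.
Minimum distance d = smallest w > 0 with A_w > 0 = 2.
Sanity: Σ A_w = 4 = 2^2 = 4 ✓.


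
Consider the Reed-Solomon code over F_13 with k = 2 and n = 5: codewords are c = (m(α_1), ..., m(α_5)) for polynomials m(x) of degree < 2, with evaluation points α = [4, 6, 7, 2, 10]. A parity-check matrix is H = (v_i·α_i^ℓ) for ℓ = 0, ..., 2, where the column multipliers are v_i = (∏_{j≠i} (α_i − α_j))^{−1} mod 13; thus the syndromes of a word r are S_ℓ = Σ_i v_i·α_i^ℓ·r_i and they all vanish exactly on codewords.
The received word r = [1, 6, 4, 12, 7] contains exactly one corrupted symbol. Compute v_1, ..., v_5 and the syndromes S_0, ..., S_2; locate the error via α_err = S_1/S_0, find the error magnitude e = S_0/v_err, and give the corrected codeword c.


S = (7, 3, 5), error at position 2, error magnitude e = 3, c = [1, 3, 4, 12, 7].

Step 1: column multipliers v_i = (∏_{j≠i}(α_i − α_j))^{−1} mod 13.
  i = 1 (α = 4): (4−6)(4−7)(4−2)(4−10) = (−2)·(−3)·2·(−6) = −72 ≡ 6, so v_1 = 6^{−1} = 11 (mod 13).
  i = 2 (α = 6): (6−4)(6−7)(6−2)(6−10) = 2·(−1)·4·(−4) = 32 ≡ 6, so v_2 = 6^{−1} = 11 (mod 13).
  i = 3 (α = 7): (7−4)(7−6)(7−2)(7−10) = 3·1·5·(−3) = −45 ≡ 7, so v_3 = 7^{−1} = 2 (mod 13).
  i = 4 (α = 2): (2−4)(2−6)(2−7)(2−10) = (−2)·(−4)·(−5)·(−8) = 320 ≡ 8, so v_4 = 8^{−1} = 5 (mod 13).
  i = 5 (α = 10): (10−4)(10−6)(10−7)(10−2) = 6·4·3·8 = 576 ≡ 4, so v_5 = 4^{−1} = 10 (mod 13).
  v = [11, 11, 2, 5, 10].
Step 2: syndromes of r = [1, 6, 4, 12, 7] (all sums mod 13).
  S_0 = Σ v_i r_i = 11·1 + 11·6 + 2·4 + 5·12 + 10·7 = 215 ≡ 7.
  S_1 = Σ v_i α_i r_i = 11·4·1 + 11·6·6 + 2·7·4 + 5·2·12 + 10·10·7 = 1316 ≡ 3.
  α_i^2 mod 13 = [3, 10, 10, 4, 9].
  S_2 = Σ v_i α_i^2 r_i = 11·3·1 + 11·10·6 + 2·10·4 + 5·4·12 + 10·9·7 = 1643 ≡ 5.
  S = (7, 3, 5) ≠ 0, so r is not a codeword (an error is present).
Step 3: locate the error. For a single error e at position i, S_ℓ = v_i·e·α_i^ℓ, so α_err = S_1/S_0.
  S_0^{−1} = 7^{−1} = 2 (mod 13), so α_err = 3·2 = 6 ≡ 6 = α_2. Error position i = 2.
  Consistency check: S_2/S_1 = 5·9 = 45 ≡ 6 = α_err ✓ (single-error assumption holds).
Step 4: error magnitude e = S_0/v_2 = S_0·∏_{j≠2}(α_2 − α_j) = 7·6 = 42 ≡ 3 (mod 13).
Step 5: correct position 2: c_2 = r_2 − e = 6 − 3 ≡ 3 (mod 13). Hence c = [1, 3, 4, 12, 7].
  Check: interpolating c through the α_i gives m(x) = 10 + 1·x (degree < 2) with m(α_i) = c_i for every i, so c is indeed a codeword.


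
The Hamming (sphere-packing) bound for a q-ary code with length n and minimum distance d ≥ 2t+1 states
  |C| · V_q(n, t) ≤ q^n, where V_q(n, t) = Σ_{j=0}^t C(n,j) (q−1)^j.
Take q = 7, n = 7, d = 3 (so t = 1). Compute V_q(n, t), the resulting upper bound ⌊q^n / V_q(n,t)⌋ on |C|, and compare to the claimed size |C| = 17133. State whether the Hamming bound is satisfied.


V_q(n, t) = 43, q^n = 823543, Hamming bound = 19152, |C| = 17133 ≤ bound (satisfied).

Step 1: Compute V_q(n, t) = Σ_{j=0}^1 C(n, j) (q−1)^j.
  j = 0: C(7,0)·(6)^0 = 1·1 = 1.
  j = 1: C(7,1)·(6)^1 = 7·6 = 42.
  V_q(n, t) = 1 + 42 = 43.
Step 2: q^n = 7^7 = 823543.
Step 3: Hamming bound ⌊q^n / V_q(n,t)⌋ = ⌊823543/43⌋ = 19152.
Step 4: Compare |C| = 17133 to 19152: satisfied.
The claimed |C| lies below the Hamming bound.


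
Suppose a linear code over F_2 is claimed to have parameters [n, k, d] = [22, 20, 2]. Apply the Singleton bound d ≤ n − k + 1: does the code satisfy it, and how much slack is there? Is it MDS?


Singleton RHS = n − k + 1 = 3, slack = 1, bound satisfied, not MDS.

Singleton bound: d ≤ n − k + 1.
Here n = 22, k = 20, so n − k + 1 = 3.
Given d = 2, check d ≤ 3: YES.
Slack = (n − k + 1) − d = 1.
The code is NOT MDS (slack = 1 > 0).
Description: the claimed parameters are [22, 20, 2]_2; such a code would be non-MDS.


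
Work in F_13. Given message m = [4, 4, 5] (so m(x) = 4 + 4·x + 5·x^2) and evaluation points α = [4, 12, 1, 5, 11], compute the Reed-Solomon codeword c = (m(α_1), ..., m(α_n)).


c = [9, 5, 0, 6, 3]

Message polynomial: m(x) = 4 + 4·x + 5·x^2 (mod 13).
For each evaluation point α_i, compute m(α_i) mod 13:
  α_1 = 4: Horner steps 5 → 11 → 9, so m(4) = 9.
  α_2 = 12: Horner steps 5 → 12 → 5, so m(12) = 5.
  α_3 = 1: Horner steps 5 → 9 → 0, so m(1) = 0.
  α_4 = 5: Horner steps 5 → 3 → 6, so m(5) = 6.
  α_5 = 11: Horner steps 5 → 7 → 3, so m(11) = 3.
Codeword c = [9, 5, 0, 6, 3] ∈ F_13^5.


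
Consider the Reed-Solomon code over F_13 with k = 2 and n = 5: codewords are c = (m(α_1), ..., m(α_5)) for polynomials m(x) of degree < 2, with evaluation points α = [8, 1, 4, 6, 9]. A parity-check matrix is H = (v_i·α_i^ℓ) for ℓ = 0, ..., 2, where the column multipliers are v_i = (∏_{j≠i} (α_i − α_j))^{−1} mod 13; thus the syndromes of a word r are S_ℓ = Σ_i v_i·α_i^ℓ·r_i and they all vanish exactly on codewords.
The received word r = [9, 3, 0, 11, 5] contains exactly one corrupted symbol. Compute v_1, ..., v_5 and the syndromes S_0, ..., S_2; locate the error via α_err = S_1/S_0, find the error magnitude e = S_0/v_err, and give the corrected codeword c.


S = (12, 4, 10), error at position 5, error magnitude e = 10, c = [9, 3, 0, 11, 8].

Step 1: column multipliers v_i = (∏_{j≠i}(α_i − α_j))^{−1} mod 13.
  i = 1 (α = 8): (8−1)(8−4)(8−6)(8−9) = 7·4·2·(−1) = −56 ≡ 9, so v_1 = 9^{−1} = 3 (mod 13).
  i = 2 (α = 1): (1−8)(1−4)(1−6)(1−9) = (−7)·(−3)·(−5)·(−8) = 840 ≡ 8, so v_2 = 8^{−1} = 5 (mod 13).
  i = 3 (α = 4): (4−8)(4−1)(4−6)(4−9) = (−4)·3·(−2)·(−5) = −120 ≡ 10, so v_3 = 10^{−1} = 4 (mod 13).
  i = 4 (α = 6): (6−8)(6−1)(6−4)(6−9) = (−2)·5·2·(−3) = 60 ≡ 8, so v_4 = 8^{−1} = 5 (mod 13).
  i = 5 (α = 9): (9−8)(9−1)(9−4)(9−6) = 1·8·5·3 = 120 ≡ 3, so v_5 = 3^{−1} = 9 (mod 13).
  v = [3, 5, 4, 5, 9].
Step 2: syndromes of r = [9, 3, 0, 11, 5] (all sums mod 13).
  S_0 = Σ v_i r_i = 3·9 + 5·3 + 4·0 + 5·11 + 9·5 = 142 ≡ 12.
  S_1 = Σ v_i α_i r_i = 3·8·9 + 5·1·3 + 4·4·0 + 5·6·11 + 9·9·5 = 966 ≡ 4.
  α_i^2 mod 13 = [12, 1, 3, 10, 3].
  S_2 = Σ v_i α_i^2 r_i = 3·12·9 + 5·1·3 + 4·3·0 + 5·10·11 + 9·3·5 = 1024 ≡ 10.
  S = (12, 4, 10) ≠ 0, so r is not a codeword (an error is present).
Step 3: locate the error. For a single error e at position i, S_ℓ = v_i·e·α_i^ℓ, so α_err = S_1/S_0.
  S_0^{−1} = 12^{−1} = 12 (mod 13), so α_err = 4·12 = 48 ≡ 9 = α_5. Error position i = 5.
  Consistency check: S_2/S_1 = 10·10 = 100 ≡ 9 = α_err ✓ (single-error assumption holds).
Step 4: error magnitude e = S_0/v_5 = S_0·∏_{j≠5}(α_5 − α_j) = 12·3 = 36 ≡ 10 (mod 13).
Step 5: correct position 5: c_5 = r_5 − e = 5 − 10 ≡ 8 (mod 13). Hence c = [9, 3, 0, 11, 8].
  Check: interpolating c through the α_i gives m(x) = 4 + 12·x (degree < 2) with m(α_i) = c_i for every i, so c is indeed a codeword.


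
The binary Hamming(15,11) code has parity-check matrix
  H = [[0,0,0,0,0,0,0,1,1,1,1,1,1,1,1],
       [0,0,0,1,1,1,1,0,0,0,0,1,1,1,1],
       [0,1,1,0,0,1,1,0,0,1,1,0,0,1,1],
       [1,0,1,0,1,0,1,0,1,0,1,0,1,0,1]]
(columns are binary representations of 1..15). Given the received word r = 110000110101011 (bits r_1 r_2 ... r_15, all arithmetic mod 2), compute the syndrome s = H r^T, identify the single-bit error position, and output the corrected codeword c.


s = (1, 0, 1, 1)^T, error position = 11, corrected codeword c = 110000110111011

Compute s = H r^T mod 2 one row at a time:
  s_1 = 1 + 0 + 1 + 0 + 1 + 0 + 1 + 1 = 5 ≡ 1 (mod 2).
  s_2 = 0 + 0 + 0 + 1 + 1 + 0 + 1 + 1 = 4 ≡ 0 (mod 2).
  s_3 = 1 + 0 + 0 + 1 + 1 + 0 + 1 + 1 = 5 ≡ 1 (mod 2).
  s_4 = 1 + 0 + 0 + 1 + 0 + 0 + 0 + 1 = 3 ≡ 1 (mod 2).
s = (1, 0, 1, 1)^T — this equals column 11 of H (binary 1011), so error is at position 11.
Correct: flip bit 11 of r = 110000110101011 to get c = 110000110111011.


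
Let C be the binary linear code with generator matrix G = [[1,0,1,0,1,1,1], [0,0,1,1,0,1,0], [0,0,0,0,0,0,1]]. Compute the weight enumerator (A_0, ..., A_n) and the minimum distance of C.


Weight distribution: A_0 = 1, A_1 = 1, A_3 = 2, A_4 = 3, A_5 = 1. Minimum distance d = 1.

Enumerate all 2^3 = 8 messages m ∈ F_2^3.
For each, compute codeword c = mG in F_2^7, then tally its weight.
  m = 000 → c = 0000000, weight = 0.
  m = 100 → c = 1010111, weight = 5.
  m = 010 → c = 0011010, weight = 3.
  m = 110 → c = 1001101, weight = 4.
  m = 001 → c = 0000001, weight = 1.
  m = 101 → c = 1010110, weight = 4.
  m = 011 → c = 0011011, weight = 4.
  m = 111 → c = 1001100, weight = 3.
Tally weights:
  weight 0: 1 codewords.
  weight 1: 1 codewords.
  weight 3: 2 codewords.
  weight 4: 3 codewords.
  weight 5: 1 codewords.
Minimum distance d = smallest w > 0 with A_w > 0 = 1.
Sanity: Σ A_w = 8 = 2^3 = 8 ✓.


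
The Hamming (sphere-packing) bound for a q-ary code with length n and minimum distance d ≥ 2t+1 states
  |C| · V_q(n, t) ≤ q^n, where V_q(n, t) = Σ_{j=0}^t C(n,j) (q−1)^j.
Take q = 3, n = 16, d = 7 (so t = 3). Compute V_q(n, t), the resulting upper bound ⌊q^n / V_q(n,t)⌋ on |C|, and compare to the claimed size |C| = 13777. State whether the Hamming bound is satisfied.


V_q(n, t) = 4993, q^n = 43046721, Hamming bound = 8621, |C| = 13777 > bound (violated).

Step 1: Compute V_q(n, t) = Σ_{j=0}^3 C(n, j) (q−1)^j.
  j = 0: C(16,0)·(2)^0 = 1·1 = 1.
  j = 1: C(16,1)·(2)^1 = 16·2 = 32.
  j = 2: C(16,2)·(2)^2 = 120·4 = 480.
  j = 3: C(16,3)·(2)^3 = 560·8 = 4480.
  V_q(n, t) = 1 + 32 + 480 + 4480 = 4993.
Step 2: q^n = 3^16 = 43046721.
Step 3: Hamming bound ⌊q^n / V_q(n,t)⌋ = ⌊43046721/4993⌋ = 8621.
Step 4: Compare |C| = 13777 to 8621: violated.
The claimed |C| lies above the Hamming bound, so no 3-ary code of length 16 with d ≥ 7 can have 13777 codewords.


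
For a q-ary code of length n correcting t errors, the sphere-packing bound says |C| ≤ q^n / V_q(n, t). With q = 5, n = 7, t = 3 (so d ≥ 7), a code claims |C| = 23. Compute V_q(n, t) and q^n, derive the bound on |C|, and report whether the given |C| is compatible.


V_q(n, t) = 2605, q^n = 78125, Hamming bound = 29, |C| = 23 ≤ bound (satisfied).

Step 1: Compute V_q(n, t) = Σ_{j=0}^3 C(n, j) (q−1)^j.
  j = 0: C(7,0)·(4)^0 = 1·1 = 1.
  j = 1: C(7,1)·(4)^1 = 7·4 = 28.
  j = 2: C(7,2)·(4)^2 = 21·16 = 336.
  j = 3: C(7,3)·(4)^3 = 35·64 = 2240.
  V_q(n, t) = 1 + 28 + 336 + 2240 = 2605.
Step 2: q^n = 5^7 = 78125.
Step 3: Hamming bound ⌊q^n / V_q(n,t)⌋ = ⌊78125/2605⌋ = 29.
Step 4: Compare |C| = 23 to 29: satisfied.
The claimed |C| lies below the Hamming bound.


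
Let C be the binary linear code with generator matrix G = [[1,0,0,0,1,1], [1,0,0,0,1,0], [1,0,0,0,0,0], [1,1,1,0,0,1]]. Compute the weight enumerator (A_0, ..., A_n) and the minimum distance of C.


Weight distribution: A_0 = 1, A_1 = 3, A_2 = 4, A_3 = 4, A_4 = 3, A_5 = 1. Minimum distance d = 1.

Enumerate all 2^4 = 16 messages m ∈ F_2^4.
For each, compute codeword c = mG in F_2^6, then tally its weight.
  m = 0000 → c = 000000, weight = 0.
  m = 1000 → c = 100011, weight = 3.
  m = 0100 → c = 100010, weight = 2.
  m = 1100 → c = 000001, weight = 1.
  m = 0010 → c = 100000, weight = 1.
  m = 1010 → c = 000011, weight = 2.
  m = 0110 → c = 000010, weight = 1.
  m = 1110 → c = 100001, weight = 2.
  m = 0001 → c = 111001, weight = 4.
  m = 1001 → c = 011010, weight = 3.
  m = 0101 → c = 011011, weight = 4.
  m = 1101 → c = 111000, weight = 3.
  m = 0011 → c = 011001, weight = 3.
  m = 1011 → c = 111010, weight = 4.
  m = 0111 → c = 111011, weight = 5.
  m = 1111 → c = 011000, weight = 2.
Tally weights:
  weight 0: 1 codewords.
  weight 1: 3 codewords.
  weight 2: 4 codewords.
  weight 3: 4 codewords.
  weight 4: 3 codewords.
  weight 5: 1 codewords.
Minimum distance d = smallest w > 0 with A_w > 0 = 1.
Sanity: Σ A_w = 16 = 2^4 = 16 ✓.


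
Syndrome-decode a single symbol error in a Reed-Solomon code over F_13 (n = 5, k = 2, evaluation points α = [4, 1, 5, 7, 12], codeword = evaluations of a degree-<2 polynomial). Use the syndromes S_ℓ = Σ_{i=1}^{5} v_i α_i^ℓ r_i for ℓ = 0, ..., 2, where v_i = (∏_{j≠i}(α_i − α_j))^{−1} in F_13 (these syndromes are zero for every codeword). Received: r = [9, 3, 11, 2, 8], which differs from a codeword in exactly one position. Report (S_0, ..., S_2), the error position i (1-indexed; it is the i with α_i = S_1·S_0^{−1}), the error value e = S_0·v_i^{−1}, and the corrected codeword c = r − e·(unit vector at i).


S = (4, 9, 4), error at position 5, error magnitude e = 9, c = [9, 3, 11, 2, 12].

Step 1: column multipliers v_i = (∏_{j≠i}(α_i − α_j))^{−1} mod 13.
  i = 1 (α = 4): (4−1)(4−5)(4−7)(4−12) = 3·(−1)·(−3)·(−8) = −72 ≡ 6, so v_1 = 6^{−1} = 11 (mod 13).
  i = 2 (α = 1): (1−4)(1−5)(1−7)(1−12) = (−3)·(−4)·(−6)·(−11) = 792 ≡ 12, so v_2 = 12^{−1} = 12 (mod 13).
  i = 3 (α = 5): (5−4)(5−1)(5−7)(5−12) = 1·4·(−2)·(−7) = 56 ≡ 4, so v_3 = 4^{−1} = 10 (mod 13).
  i = 4 (α = 7): (7−4)(7−1)(7−5)(7−12) = 3·6·2·(−5) = −180 ≡ 2, so v_4 = 2^{−1} = 7 (mod 13).
  i = 5 (α = 12): (12−4)(12−1)(12−5)(12−7) = 8·11·7·5 = 3080 ≡ 12, so v_5 = 12^{−1} = 12 (mod 13).
  v = [11, 12, 10, 7, 12].
Step 2: syndromes of r = [9, 3, 11, 2, 8] (all sums mod 13).
  S_0 = Σ v_i r_i = 11·9 + 12·3 + 10·11 + 7·2 + 12·8 = 355 ≡ 4.
  S_1 = Σ v_i α_i r_i = 11·4·9 + 12·1·3 + 10·5·11 + 7·7·2 + 12·12·8 = 2232 ≡ 9.
  α_i^2 mod 13 = [3, 1, 12, 10, 1].
  S_2 = Σ v_i α_i^2 r_i = 11·3·9 + 12·1·3 + 10·12·11 + 7·10·2 + 12·1·8 = 1889 ≡ 4.
  S = (4, 9, 4) ≠ 0, so r is not a codeword (an error is present).
Step 3: locate the error. For a single error e at position i, S_ℓ = v_i·e·α_i^ℓ, so α_err = S_1/S_0.
  S_0^{−1} = 4^{−1} = 10 (mod 13), so α_err = 9·10 = 90 ≡ 12 = α_5. Error position i = 5.
  Consistency check: S_2/S_1 = 4·3 = 12 ≡ 12 = α_err ✓ (single-error assumption holds).
Step 4: error magnitude e = S_0/v_5 = S_0·∏_{j≠5}(α_5 − α_j) = 4·12 = 48 ≡ 9 (mod 13).
Step 5: correct position 5: c_5 = r_5 − e = 8 − 9 ≡ 12 (mod 13). Hence c = [9, 3, 11, 2, 12].
  Check: interpolating c through the α_i gives m(x) = 1 + 2·x (degree < 2) with m(α_i) = c_i for every i, so c is indeed a codeword.


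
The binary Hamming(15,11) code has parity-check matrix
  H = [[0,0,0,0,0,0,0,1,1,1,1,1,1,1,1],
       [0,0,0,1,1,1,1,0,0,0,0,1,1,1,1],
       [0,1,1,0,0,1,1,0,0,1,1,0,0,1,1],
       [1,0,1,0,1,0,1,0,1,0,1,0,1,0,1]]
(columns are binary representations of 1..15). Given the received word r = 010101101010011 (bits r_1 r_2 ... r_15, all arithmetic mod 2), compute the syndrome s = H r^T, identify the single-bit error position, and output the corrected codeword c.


s = (0, 1, 0, 0)^T, error position = 4, corrected codeword c = 010001101010011

Compute s = H r^T mod 2 one row at a time:
  s_1 = 0 + 1 + 0 + 1 + 0 + 0 + 1 + 1 = 4 ≡ 0 (mod 2).
  s_2 = 1 + 0 + 1 + 1 + 0 + 0 + 1 + 1 = 5 ≡ 1 (mod 2).
  s_3 = 1 + 0 + 1 + 1 + 0 + 1 + 1 + 1 = 6 ≡ 0 (mod 2).
  s_4 = 0 + 0 + 0 + 1 + 1 + 1 + 0 + 1 = 4 ≡ 0 (mod 2).
s = (0, 1, 0, 0)^T — this equals column 4 of H (binary 0100), so error is at position 4.
Correct: flip bit 4 of r = 010101101010011 to get c = 010001101010011.


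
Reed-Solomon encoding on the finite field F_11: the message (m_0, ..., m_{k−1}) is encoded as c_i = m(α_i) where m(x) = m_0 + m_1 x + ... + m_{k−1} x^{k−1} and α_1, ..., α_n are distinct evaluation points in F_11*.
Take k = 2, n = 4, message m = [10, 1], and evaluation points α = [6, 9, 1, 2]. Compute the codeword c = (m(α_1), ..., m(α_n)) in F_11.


c = [5, 8, 0, 1]

Message polynomial: m(x) = 10 + 1·x (mod 11).
For each evaluation point α_i, compute m(α_i) mod 11:
  α_1 = 6: Horner steps 1 → 5, so m(6) = 5.
  α_2 = 9: Horner steps 1 → 8, so m(9) = 8.
  α_3 = 1: Horner steps 1 → 0, so m(1) = 0.
  α_4 = 2: Horner steps 1 → 1, so m(2) = 1.
Codeword c = [5, 8, 0, 1] ∈ F_11^4.


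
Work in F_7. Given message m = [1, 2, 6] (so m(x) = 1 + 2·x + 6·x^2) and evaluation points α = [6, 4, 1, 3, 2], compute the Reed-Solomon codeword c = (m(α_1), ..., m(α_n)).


c = [5, 0, 2, 5, 1]

Message polynomial: m(x) = 1 + 2·x + 6·x^2 (mod 7).
For each evaluation point α_i, compute m(α_i) mod 7:
  α_1 = 6: Horner steps 6 → 3 → 5, so m(6) = 5.
  α_2 = 4: Horner steps 6 → 5 → 0, so m(4) = 0.
  α_3 = 1: Horner steps 6 → 1 → 2, so m(1) = 2.
  α_4 = 3: Horner steps 6 → 6 → 5, so m(3) = 5.
  α_5 = 2: Horner steps 6 → 0 → 1, so m(2) = 1.
Codeword c = [5, 0, 2, 5, 1] ∈ F_7^5.


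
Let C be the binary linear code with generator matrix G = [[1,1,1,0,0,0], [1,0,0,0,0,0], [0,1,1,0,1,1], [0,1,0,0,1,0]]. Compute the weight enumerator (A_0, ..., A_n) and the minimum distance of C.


Weight distribution: A_0 = 1, A_1 = 1, A_2 = 6, A_3 = 6, A_4 = 1, A_5 = 1. Minimum distance d = 1.

Enumerate all 2^4 = 16 messages m ∈ F_2^4.
For each, compute codeword c = mG in F_2^6, then tally its weight.
  m = 0000 → c = 000000, weight = 0.
  m = 1000 → c = 111000, weight = 3.
  m = 0100 → c = 100000, weight = 1.
  m = 1100 → c = 011000, weight = 2.
  m = 0010 → c = 011011, weight = 4.
  m = 1010 → c = 100011, weight = 3.
  m = 0110 → c = 111011, weight = 5.
  m = 1110 → c = 000011, weight = 2.
  m = 0001 → c = 010010, weight = 2.
  m = 1001 → c = 101010, weight = 3.
  m = 0101 → c = 110010, weight = 3.
  m = 1101 → c = 001010, weight = 2.
  m = 0011 → c = 001001, weight = 2.
  m = 1011 → c = 110001, weight = 3.
  m = 0111 → c = 101001, weight = 3.
  m = 1111 → c = 010001, weight = 2.
Tally weights:
  weight 0: 1 codewords.
  weight 1: 1 codewords.
  weight 2: 6 codewords.
  weight 3: 6 codewords.
  weight 4: 1 codewords.
  weight 5: 1 codewords.
Minimum distance d = smallest w > 0 with A_w > 0 = 1.
Sanity: Σ A_w = 16 = 2^4 = 16 ✓.


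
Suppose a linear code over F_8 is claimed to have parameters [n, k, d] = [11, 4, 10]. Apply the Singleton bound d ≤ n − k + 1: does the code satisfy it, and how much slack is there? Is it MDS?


Singleton RHS = n − k + 1 = 8, slack = -2, bound violated (no such code; not MDS).

Singleton bound: d ≤ n − k + 1.
Here n = 11, k = 4, so n − k + 1 = 8.
Given d = 10, check d ≤ 8: NO.
Slack = (n − k + 1) − d = -2.
The slack is negative: d = 10 exceeds n − k + 1 = 8 by 2, so the Singleton bound is violated and no linear [11, 4, 10]_8 code can exist. In particular it is not MDS (MDS requires d = n − k + 1 exactly).
Description: the claimed parameters are [11, 4, 10]_8; such a code would be impossible (violates the Singleton bound).


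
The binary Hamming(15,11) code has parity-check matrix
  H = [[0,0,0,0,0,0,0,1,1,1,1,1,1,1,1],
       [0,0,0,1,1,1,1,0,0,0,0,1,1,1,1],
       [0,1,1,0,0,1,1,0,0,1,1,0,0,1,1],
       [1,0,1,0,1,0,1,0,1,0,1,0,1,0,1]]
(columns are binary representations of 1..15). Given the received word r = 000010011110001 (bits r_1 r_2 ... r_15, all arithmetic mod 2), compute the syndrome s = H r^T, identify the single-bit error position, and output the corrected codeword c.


s = (1, 0, 1, 0)^T, error position = 10, corrected codeword c = 000010011010001

Compute s = H r^T mod 2 one row at a time:
  s_1 = 1 + 1 + 1 + 1 + 0 + 0 + 0 + 1 = 5 ≡ 1 (mod 2).
  s_2 = 0 + 1 + 0 + 0 + 0 + 0 + 0 + 1 = 2 ≡ 0 (mod 2).
  s_3 = 0 + 0 + 0 + 0 + 1 + 1 + 0 + 1 = 3 ≡ 1 (mod 2).
  s_4 = 0 + 0 + 1 + 0 + 1 + 1 + 0 + 1 = 4 ≡ 0 (mod 2).
s = (1, 0, 1, 0)^T — this equals column 10 of H (binary 1010), so error is at position 10.
Correct: flip bit 10 of r = 000010011110001 to get c = 000010011010001.


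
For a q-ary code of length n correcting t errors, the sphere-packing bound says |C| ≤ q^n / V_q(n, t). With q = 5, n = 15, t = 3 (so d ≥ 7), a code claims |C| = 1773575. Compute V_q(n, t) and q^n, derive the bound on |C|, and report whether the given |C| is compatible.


V_q(n, t) = 30861, q^n = 30517578125, Hamming bound = 988871, |C| = 1773575 > bound (violated).

Step 1: Compute V_q(n, t) = Σ_{j=0}^3 C(n, j) (q−1)^j.
  j = 0: C(15,0)·(4)^0 = 1·1 = 1.
  j = 1: C(15,1)·(4)^1 = 15·4 = 60.
  j = 2: C(15,2)·(4)^2 = 105·16 = 1680.
  j = 3: C(15,3)·(4)^3 = 455·64 = 29120.
  V_q(n, t) = 1 + 60 + 1680 + 29120 = 30861.
Step 2: q^n = 5^15 = 30517578125.
Step 3: Hamming bound ⌊q^n / V_q(n,t)⌋ = ⌊30517578125/30861⌋ = 988871.
Step 4: Compare |C| = 1773575 to 988871: violated.
The claimed |C| lies above the Hamming bound, so no 5-ary code of length 15 with d ≥ 7 can have 1773575 codewords.


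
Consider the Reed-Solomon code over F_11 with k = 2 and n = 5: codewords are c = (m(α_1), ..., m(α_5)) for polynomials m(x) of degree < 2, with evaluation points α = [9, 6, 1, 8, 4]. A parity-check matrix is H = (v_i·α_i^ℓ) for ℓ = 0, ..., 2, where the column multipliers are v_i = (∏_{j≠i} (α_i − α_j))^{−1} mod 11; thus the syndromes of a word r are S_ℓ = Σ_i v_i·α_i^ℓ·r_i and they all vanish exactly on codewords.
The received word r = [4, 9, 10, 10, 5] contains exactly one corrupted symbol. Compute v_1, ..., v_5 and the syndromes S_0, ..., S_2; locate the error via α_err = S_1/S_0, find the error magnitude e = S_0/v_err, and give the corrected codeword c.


S = (3, 2, 5), error at position 4, error magnitude e = 8, c = [4, 9, 10, 2, 5].

Step 1: column multipliers v_i = (∏_{j≠i}(α_i − α_j))^{−1} mod 11.
  i = 1 (α = 9): (9−6)(9−1)(9−8)(9−4) = 3·8·1·5 = 120 ≡ 10, so v_1 = 10^{−1} = 10 (mod 11).
  i = 2 (α = 6): (6−9)(6−1)(6−8)(6−4) = (−3)·5·(−2)·2 = 60 ≡ 5, so v_2 = 5^{−1} = 9 (mod 11).
  i = 3 (α = 1): (1−9)(1−6)(1−8)(1−4) = (−8)·(−5)·(−7)·(−3) = 840 ≡ 4, so v_3 = 4^{−1} = 3 (mod 11).
  i = 4 (α = 8): (8−9)(8−6)(8−1)(8−4) = (−1)·2·7·4 = −56 ≡ 10, so v_4 = 10^{−1} = 10 (mod 11).
  i = 5 (α = 4): (4−9)(4−6)(4−1)(4−8) = (−5)·(−2)·3·(−4) = −120 ≡ 1, so v_5 = 1^{−1} = 1 (mod 11).
  v = [10, 9, 3, 10, 1].
Step 2: syndromes of r = [4, 9, 10, 10, 5] (all sums mod 11).
  S_0 = Σ v_i r_i = 10·4 + 9·9 + 3·10 + 10·10 + 1·5 = 256 ≡ 3.
  S_1 = Σ v_i α_i r_i = 10·9·4 + 9·6·9 + 3·1·10 + 10·8·10 + 1·4·5 = 1696 ≡ 2.
  α_i^2 mod 11 = [4, 3, 1, 9, 5].
  S_2 = Σ v_i α_i^2 r_i = 10·4·4 + 9·3·9 + 3·1·10 + 10·9·10 + 1·5·5 = 1358 ≡ 5.
  S = (3, 2, 5) ≠ 0, so r is not a codeword (an error is present).
Step 3: locate the error. For a single error e at position i, S_ℓ = v_i·e·α_i^ℓ, so α_err = S_1/S_0.
  S_0^{−1} = 3^{−1} = 4 (mod 11), so α_err = 2·4 = 8 ≡ 8 = α_4. Error position i = 4.
  Consistency check: S_2/S_1 = 5·6 = 30 ≡ 8 = α_err ✓ (single-error assumption holds).
Step 4: error magnitude e = S_0/v_4 = S_0·∏_{j≠4}(α_4 − α_j) = 3·10 = 30 ≡ 8 (mod 11).
Step 5: correct position 4: c_4 = r_4 − e = 10 − 8 ≡ 2 (mod 11). Hence c = [4, 9, 10, 2, 5].
  Check: interpolating c through the α_i gives m(x) = 8 + 2·x (degree < 2) with m(α_i) = c_i for every i, so c is indeed a codeword.
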